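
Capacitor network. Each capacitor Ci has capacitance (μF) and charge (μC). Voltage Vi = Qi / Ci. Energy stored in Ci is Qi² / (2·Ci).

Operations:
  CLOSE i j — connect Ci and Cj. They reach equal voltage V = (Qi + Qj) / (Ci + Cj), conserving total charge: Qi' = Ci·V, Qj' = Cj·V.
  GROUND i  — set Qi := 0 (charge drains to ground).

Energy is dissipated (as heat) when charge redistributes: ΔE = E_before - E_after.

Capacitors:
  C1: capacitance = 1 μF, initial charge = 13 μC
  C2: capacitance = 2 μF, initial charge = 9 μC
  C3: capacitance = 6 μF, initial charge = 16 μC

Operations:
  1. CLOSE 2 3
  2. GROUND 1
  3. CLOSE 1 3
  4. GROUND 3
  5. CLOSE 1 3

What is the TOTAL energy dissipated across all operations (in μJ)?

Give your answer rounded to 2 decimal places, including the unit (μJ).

Initial: C1(1μF, Q=13μC, V=13.00V), C2(2μF, Q=9μC, V=4.50V), C3(6μF, Q=16μC, V=2.67V)
Op 1: CLOSE 2-3: Q_total=25.00, C_total=8.00, V=3.12; Q2=6.25, Q3=18.75; dissipated=2.521
Op 2: GROUND 1: Q1=0; energy lost=84.500
Op 3: CLOSE 1-3: Q_total=18.75, C_total=7.00, V=2.68; Q1=2.68, Q3=16.07; dissipated=4.185
Op 4: GROUND 3: Q3=0; energy lost=21.524
Op 5: CLOSE 1-3: Q_total=2.68, C_total=7.00, V=0.38; Q1=0.38, Q3=2.30; dissipated=3.075
Total dissipated: 115.805 μJ

Answer: 115.81 μJ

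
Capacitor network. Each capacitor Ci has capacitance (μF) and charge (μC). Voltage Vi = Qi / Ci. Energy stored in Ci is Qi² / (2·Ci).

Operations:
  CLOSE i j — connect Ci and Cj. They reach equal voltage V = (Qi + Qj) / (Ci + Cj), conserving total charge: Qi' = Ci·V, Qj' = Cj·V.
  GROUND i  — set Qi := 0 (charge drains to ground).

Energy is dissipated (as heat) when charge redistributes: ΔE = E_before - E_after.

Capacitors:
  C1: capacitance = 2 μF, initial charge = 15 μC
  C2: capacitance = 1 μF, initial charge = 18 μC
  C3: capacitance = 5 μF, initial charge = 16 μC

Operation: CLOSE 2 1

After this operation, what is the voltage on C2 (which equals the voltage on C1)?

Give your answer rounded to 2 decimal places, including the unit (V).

Initial: C1(2μF, Q=15μC, V=7.50V), C2(1μF, Q=18μC, V=18.00V), C3(5μF, Q=16μC, V=3.20V)
Op 1: CLOSE 2-1: Q_total=33.00, C_total=3.00, V=11.00; Q2=11.00, Q1=22.00; dissipated=36.750

Answer: 11.00 V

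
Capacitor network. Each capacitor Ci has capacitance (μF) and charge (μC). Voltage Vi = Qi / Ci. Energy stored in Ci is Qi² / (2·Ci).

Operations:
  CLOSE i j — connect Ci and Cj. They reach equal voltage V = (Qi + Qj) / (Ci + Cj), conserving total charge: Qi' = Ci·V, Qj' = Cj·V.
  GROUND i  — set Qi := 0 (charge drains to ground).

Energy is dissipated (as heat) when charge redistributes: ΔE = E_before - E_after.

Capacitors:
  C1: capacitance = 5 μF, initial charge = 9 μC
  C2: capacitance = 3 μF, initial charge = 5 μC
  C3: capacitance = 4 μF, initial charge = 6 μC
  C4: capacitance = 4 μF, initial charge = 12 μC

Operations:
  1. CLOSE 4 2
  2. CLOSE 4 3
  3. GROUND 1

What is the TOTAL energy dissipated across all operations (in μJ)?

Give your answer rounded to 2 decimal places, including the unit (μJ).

Initial: C1(5μF, Q=9μC, V=1.80V), C2(3μF, Q=5μC, V=1.67V), C3(4μF, Q=6μC, V=1.50V), C4(4μF, Q=12μC, V=3.00V)
Op 1: CLOSE 4-2: Q_total=17.00, C_total=7.00, V=2.43; Q4=9.71, Q2=7.29; dissipated=1.524
Op 2: CLOSE 4-3: Q_total=15.71, C_total=8.00, V=1.96; Q4=7.86, Q3=7.86; dissipated=0.862
Op 3: GROUND 1: Q1=0; energy lost=8.100
Total dissipated: 10.486 μJ

Answer: 10.49 μJ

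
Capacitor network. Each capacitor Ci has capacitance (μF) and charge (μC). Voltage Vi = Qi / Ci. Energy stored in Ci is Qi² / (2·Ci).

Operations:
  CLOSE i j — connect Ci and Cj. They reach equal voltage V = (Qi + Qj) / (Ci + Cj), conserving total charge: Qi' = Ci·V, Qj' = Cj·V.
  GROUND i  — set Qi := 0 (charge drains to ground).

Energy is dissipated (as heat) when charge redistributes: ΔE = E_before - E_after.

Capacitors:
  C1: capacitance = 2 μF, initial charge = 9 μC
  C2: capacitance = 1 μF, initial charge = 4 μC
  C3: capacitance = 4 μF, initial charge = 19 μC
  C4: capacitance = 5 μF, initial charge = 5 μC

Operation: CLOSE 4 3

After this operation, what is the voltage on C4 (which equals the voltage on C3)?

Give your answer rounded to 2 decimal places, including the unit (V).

Answer: 2.67 V

Derivation:
Initial: C1(2μF, Q=9μC, V=4.50V), C2(1μF, Q=4μC, V=4.00V), C3(4μF, Q=19μC, V=4.75V), C4(5μF, Q=5μC, V=1.00V)
Op 1: CLOSE 4-3: Q_total=24.00, C_total=9.00, V=2.67; Q4=13.33, Q3=10.67; dissipated=15.625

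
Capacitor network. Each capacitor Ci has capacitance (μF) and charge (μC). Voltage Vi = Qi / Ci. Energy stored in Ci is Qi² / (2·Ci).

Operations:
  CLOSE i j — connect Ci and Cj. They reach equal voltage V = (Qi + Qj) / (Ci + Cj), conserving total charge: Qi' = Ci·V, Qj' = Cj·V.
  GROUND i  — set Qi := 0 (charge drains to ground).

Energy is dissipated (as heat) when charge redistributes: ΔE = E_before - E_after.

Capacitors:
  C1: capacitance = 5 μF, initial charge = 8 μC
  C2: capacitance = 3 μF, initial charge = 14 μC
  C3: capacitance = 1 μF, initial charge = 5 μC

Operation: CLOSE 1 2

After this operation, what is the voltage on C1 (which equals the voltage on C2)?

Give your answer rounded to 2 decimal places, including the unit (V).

Initial: C1(5μF, Q=8μC, V=1.60V), C2(3μF, Q=14μC, V=4.67V), C3(1μF, Q=5μC, V=5.00V)
Op 1: CLOSE 1-2: Q_total=22.00, C_total=8.00, V=2.75; Q1=13.75, Q2=8.25; dissipated=8.817

Answer: 2.75 V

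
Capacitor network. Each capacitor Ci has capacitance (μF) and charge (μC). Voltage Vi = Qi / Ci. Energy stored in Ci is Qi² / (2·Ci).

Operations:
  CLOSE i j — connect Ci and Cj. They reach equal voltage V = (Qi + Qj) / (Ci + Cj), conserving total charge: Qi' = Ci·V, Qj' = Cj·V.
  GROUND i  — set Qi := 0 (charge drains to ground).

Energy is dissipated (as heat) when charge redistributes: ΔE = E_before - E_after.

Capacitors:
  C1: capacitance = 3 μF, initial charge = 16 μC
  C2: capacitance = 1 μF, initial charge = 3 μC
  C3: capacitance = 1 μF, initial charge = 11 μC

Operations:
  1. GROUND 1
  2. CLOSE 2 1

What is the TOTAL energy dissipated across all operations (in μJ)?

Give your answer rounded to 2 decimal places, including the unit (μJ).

Answer: 46.04 μJ

Derivation:
Initial: C1(3μF, Q=16μC, V=5.33V), C2(1μF, Q=3μC, V=3.00V), C3(1μF, Q=11μC, V=11.00V)
Op 1: GROUND 1: Q1=0; energy lost=42.667
Op 2: CLOSE 2-1: Q_total=3.00, C_total=4.00, V=0.75; Q2=0.75, Q1=2.25; dissipated=3.375
Total dissipated: 46.042 μJ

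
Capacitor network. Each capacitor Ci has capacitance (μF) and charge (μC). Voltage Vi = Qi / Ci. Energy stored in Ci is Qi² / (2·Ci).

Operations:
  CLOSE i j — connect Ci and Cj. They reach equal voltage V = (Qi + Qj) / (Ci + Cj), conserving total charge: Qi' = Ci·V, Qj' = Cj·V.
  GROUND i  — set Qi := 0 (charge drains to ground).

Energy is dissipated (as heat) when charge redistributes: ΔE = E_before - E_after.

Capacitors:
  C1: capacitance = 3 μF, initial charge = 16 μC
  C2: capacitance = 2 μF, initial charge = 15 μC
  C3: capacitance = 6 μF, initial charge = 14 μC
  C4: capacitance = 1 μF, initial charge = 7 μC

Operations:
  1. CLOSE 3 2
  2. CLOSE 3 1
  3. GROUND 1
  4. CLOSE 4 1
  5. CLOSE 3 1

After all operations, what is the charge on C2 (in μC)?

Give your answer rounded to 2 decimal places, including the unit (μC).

Answer: 7.25 μC

Derivation:
Initial: C1(3μF, Q=16μC, V=5.33V), C2(2μF, Q=15μC, V=7.50V), C3(6μF, Q=14μC, V=2.33V), C4(1μF, Q=7μC, V=7.00V)
Op 1: CLOSE 3-2: Q_total=29.00, C_total=8.00, V=3.62; Q3=21.75, Q2=7.25; dissipated=20.021
Op 2: CLOSE 3-1: Q_total=37.75, C_total=9.00, V=4.19; Q3=25.17, Q1=12.58; dissipated=2.918
Op 3: GROUND 1: Q1=0; energy lost=26.390
Op 4: CLOSE 4-1: Q_total=7.00, C_total=4.00, V=1.75; Q4=1.75, Q1=5.25; dissipated=18.375
Op 5: CLOSE 3-1: Q_total=30.42, C_total=9.00, V=3.38; Q3=20.28, Q1=10.14; dissipated=5.975
Final charges: Q1=10.14, Q2=7.25, Q3=20.28, Q4=1.75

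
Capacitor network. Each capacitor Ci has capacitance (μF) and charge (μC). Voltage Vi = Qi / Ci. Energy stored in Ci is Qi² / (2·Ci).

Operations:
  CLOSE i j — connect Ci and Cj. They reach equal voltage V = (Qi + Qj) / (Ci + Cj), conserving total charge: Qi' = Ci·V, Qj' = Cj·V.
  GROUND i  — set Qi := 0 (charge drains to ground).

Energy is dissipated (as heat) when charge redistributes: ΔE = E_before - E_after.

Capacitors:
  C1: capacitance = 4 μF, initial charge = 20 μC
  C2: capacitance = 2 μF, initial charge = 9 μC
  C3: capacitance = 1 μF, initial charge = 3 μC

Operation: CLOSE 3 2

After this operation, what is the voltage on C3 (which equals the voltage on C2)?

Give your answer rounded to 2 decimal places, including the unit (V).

Answer: 4.00 V

Derivation:
Initial: C1(4μF, Q=20μC, V=5.00V), C2(2μF, Q=9μC, V=4.50V), C3(1μF, Q=3μC, V=3.00V)
Op 1: CLOSE 3-2: Q_total=12.00, C_total=3.00, V=4.00; Q3=4.00, Q2=8.00; dissipated=0.750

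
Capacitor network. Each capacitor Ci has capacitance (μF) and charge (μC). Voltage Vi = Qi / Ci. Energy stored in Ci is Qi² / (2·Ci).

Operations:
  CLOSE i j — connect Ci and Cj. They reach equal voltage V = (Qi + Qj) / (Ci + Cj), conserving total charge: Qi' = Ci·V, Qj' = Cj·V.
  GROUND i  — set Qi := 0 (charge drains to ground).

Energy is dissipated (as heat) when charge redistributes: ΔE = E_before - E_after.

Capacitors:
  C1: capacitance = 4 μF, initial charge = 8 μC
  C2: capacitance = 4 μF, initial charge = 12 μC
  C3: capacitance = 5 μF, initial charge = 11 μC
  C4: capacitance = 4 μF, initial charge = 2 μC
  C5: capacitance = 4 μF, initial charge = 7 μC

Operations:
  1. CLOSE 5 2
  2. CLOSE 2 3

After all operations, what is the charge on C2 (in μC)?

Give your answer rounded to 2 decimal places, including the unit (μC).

Answer: 9.11 μC

Derivation:
Initial: C1(4μF, Q=8μC, V=2.00V), C2(4μF, Q=12μC, V=3.00V), C3(5μF, Q=11μC, V=2.20V), C4(4μF, Q=2μC, V=0.50V), C5(4μF, Q=7μC, V=1.75V)
Op 1: CLOSE 5-2: Q_total=19.00, C_total=8.00, V=2.38; Q5=9.50, Q2=9.50; dissipated=1.562
Op 2: CLOSE 2-3: Q_total=20.50, C_total=9.00, V=2.28; Q2=9.11, Q3=11.39; dissipated=0.034
Final charges: Q1=8.00, Q2=9.11, Q3=11.39, Q4=2.00, Q5=9.50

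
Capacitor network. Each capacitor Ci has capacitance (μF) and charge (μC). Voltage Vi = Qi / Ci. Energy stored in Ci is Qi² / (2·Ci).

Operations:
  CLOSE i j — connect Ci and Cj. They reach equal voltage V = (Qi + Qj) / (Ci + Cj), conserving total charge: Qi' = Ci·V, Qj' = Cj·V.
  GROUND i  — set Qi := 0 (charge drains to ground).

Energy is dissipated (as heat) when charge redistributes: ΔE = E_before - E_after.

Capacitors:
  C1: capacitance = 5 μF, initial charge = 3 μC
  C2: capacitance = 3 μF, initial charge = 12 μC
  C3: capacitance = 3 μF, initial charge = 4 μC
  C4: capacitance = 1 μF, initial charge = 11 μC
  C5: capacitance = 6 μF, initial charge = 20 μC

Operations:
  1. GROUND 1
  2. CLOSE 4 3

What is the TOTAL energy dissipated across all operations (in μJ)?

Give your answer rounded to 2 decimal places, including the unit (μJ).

Answer: 35.94 μJ

Derivation:
Initial: C1(5μF, Q=3μC, V=0.60V), C2(3μF, Q=12μC, V=4.00V), C3(3μF, Q=4μC, V=1.33V), C4(1μF, Q=11μC, V=11.00V), C5(6μF, Q=20μC, V=3.33V)
Op 1: GROUND 1: Q1=0; energy lost=0.900
Op 2: CLOSE 4-3: Q_total=15.00, C_total=4.00, V=3.75; Q4=3.75, Q3=11.25; dissipated=35.042
Total dissipated: 35.942 μJ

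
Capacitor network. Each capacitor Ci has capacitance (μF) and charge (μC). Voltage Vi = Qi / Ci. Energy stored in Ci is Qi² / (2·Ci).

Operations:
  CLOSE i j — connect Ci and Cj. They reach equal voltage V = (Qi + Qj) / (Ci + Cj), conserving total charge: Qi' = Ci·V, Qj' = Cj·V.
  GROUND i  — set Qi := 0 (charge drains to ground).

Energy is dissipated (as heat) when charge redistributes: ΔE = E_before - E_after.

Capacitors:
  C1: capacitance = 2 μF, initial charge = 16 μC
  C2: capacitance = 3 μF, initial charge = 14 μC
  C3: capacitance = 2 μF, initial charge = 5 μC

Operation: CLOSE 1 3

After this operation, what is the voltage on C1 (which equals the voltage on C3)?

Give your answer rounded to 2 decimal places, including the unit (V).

Initial: C1(2μF, Q=16μC, V=8.00V), C2(3μF, Q=14μC, V=4.67V), C3(2μF, Q=5μC, V=2.50V)
Op 1: CLOSE 1-3: Q_total=21.00, C_total=4.00, V=5.25; Q1=10.50, Q3=10.50; dissipated=15.125

Answer: 5.25 V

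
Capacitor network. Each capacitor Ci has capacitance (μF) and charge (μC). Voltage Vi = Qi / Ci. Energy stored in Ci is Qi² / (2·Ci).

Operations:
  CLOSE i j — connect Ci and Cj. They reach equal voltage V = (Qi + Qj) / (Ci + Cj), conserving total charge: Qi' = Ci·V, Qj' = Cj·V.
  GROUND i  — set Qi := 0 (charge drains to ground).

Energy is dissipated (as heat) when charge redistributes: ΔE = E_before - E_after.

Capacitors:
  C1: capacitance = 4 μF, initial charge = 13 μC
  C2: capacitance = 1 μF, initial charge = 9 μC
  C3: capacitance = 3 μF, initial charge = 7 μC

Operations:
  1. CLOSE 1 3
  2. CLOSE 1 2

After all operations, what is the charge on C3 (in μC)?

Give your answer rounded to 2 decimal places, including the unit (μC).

Answer: 8.57 μC

Derivation:
Initial: C1(4μF, Q=13μC, V=3.25V), C2(1μF, Q=9μC, V=9.00V), C3(3μF, Q=7μC, V=2.33V)
Op 1: CLOSE 1-3: Q_total=20.00, C_total=7.00, V=2.86; Q1=11.43, Q3=8.57; dissipated=0.720
Op 2: CLOSE 1-2: Q_total=20.43, C_total=5.00, V=4.09; Q1=16.34, Q2=4.09; dissipated=15.094
Final charges: Q1=16.34, Q2=4.09, Q3=8.57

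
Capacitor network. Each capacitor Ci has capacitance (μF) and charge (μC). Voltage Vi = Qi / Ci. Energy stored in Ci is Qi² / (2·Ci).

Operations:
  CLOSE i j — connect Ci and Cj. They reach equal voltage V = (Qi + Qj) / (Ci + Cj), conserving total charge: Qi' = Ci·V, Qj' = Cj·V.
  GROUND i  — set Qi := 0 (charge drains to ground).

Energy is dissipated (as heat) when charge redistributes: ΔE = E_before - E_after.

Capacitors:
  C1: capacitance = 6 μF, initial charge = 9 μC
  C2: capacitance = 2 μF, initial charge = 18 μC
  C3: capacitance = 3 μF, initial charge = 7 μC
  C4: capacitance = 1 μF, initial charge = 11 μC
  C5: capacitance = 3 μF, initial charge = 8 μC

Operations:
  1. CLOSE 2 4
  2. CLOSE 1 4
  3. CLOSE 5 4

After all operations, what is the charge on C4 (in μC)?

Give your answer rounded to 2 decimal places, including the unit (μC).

Answer: 2.67 μC

Derivation:
Initial: C1(6μF, Q=9μC, V=1.50V), C2(2μF, Q=18μC, V=9.00V), C3(3μF, Q=7μC, V=2.33V), C4(1μF, Q=11μC, V=11.00V), C5(3μF, Q=8μC, V=2.67V)
Op 1: CLOSE 2-4: Q_total=29.00, C_total=3.00, V=9.67; Q2=19.33, Q4=9.67; dissipated=1.333
Op 2: CLOSE 1-4: Q_total=18.67, C_total=7.00, V=2.67; Q1=16.00, Q4=2.67; dissipated=28.583
Op 3: CLOSE 5-4: Q_total=10.67, C_total=4.00, V=2.67; Q5=8.00, Q4=2.67; dissipated=0.000
Final charges: Q1=16.00, Q2=19.33, Q3=7.00, Q4=2.67, Q5=8.00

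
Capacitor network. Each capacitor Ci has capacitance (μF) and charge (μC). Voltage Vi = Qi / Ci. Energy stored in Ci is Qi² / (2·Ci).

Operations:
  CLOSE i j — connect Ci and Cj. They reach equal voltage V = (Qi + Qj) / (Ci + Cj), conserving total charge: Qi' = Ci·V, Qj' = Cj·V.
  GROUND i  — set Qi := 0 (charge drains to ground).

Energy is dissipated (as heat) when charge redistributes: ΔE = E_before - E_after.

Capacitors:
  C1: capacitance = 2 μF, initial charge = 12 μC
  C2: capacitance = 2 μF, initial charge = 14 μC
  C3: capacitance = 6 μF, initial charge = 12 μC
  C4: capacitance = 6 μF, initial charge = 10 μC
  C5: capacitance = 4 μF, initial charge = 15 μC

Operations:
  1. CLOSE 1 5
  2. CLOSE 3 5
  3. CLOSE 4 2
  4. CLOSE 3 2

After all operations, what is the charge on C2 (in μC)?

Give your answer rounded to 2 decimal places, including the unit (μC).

Initial: C1(2μF, Q=12μC, V=6.00V), C2(2μF, Q=14μC, V=7.00V), C3(6μF, Q=12μC, V=2.00V), C4(6μF, Q=10μC, V=1.67V), C5(4μF, Q=15μC, V=3.75V)
Op 1: CLOSE 1-5: Q_total=27.00, C_total=6.00, V=4.50; Q1=9.00, Q5=18.00; dissipated=3.375
Op 2: CLOSE 3-5: Q_total=30.00, C_total=10.00, V=3.00; Q3=18.00, Q5=12.00; dissipated=7.500
Op 3: CLOSE 4-2: Q_total=24.00, C_total=8.00, V=3.00; Q4=18.00, Q2=6.00; dissipated=21.333
Op 4: CLOSE 3-2: Q_total=24.00, C_total=8.00, V=3.00; Q3=18.00, Q2=6.00; dissipated=0.000
Final charges: Q1=9.00, Q2=6.00, Q3=18.00, Q4=18.00, Q5=12.00

Answer: 6.00 μC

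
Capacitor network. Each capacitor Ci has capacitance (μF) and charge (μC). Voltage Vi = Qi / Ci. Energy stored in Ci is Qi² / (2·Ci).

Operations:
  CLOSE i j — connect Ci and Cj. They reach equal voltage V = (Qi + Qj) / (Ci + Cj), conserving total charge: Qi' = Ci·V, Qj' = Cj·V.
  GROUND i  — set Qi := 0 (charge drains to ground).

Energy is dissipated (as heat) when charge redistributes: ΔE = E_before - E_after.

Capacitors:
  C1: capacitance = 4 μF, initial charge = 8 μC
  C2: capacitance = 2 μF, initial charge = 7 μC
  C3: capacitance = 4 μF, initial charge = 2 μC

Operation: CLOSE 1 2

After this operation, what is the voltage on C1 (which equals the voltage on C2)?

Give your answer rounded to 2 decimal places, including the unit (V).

Initial: C1(4μF, Q=8μC, V=2.00V), C2(2μF, Q=7μC, V=3.50V), C3(4μF, Q=2μC, V=0.50V)
Op 1: CLOSE 1-2: Q_total=15.00, C_total=6.00, V=2.50; Q1=10.00, Q2=5.00; dissipated=1.500

Answer: 2.50 V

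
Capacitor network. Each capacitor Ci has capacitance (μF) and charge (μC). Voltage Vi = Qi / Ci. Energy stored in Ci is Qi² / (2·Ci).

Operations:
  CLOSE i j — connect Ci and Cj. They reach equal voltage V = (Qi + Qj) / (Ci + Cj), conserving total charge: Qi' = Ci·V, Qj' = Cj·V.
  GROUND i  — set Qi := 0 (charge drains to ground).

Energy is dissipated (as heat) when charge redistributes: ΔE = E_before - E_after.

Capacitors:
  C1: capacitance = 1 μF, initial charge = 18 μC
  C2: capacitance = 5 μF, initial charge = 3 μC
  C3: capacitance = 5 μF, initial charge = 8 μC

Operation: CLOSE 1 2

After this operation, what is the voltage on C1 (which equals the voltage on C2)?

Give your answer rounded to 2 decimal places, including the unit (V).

Answer: 3.50 V

Derivation:
Initial: C1(1μF, Q=18μC, V=18.00V), C2(5μF, Q=3μC, V=0.60V), C3(5μF, Q=8μC, V=1.60V)
Op 1: CLOSE 1-2: Q_total=21.00, C_total=6.00, V=3.50; Q1=3.50, Q2=17.50; dissipated=126.150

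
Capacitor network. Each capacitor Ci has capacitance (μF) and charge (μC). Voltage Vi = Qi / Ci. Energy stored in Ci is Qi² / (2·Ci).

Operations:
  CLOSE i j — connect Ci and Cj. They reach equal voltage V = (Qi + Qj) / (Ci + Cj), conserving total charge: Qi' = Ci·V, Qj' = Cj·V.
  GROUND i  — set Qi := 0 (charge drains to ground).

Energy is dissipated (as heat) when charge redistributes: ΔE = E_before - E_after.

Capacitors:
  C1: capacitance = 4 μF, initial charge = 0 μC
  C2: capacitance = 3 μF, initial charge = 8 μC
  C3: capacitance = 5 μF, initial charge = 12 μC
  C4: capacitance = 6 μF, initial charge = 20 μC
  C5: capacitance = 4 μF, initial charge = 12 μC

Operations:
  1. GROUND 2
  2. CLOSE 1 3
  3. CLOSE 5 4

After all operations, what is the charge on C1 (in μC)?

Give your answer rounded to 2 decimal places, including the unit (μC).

Initial: C1(4μF, Q=0μC, V=0.00V), C2(3μF, Q=8μC, V=2.67V), C3(5μF, Q=12μC, V=2.40V), C4(6μF, Q=20μC, V=3.33V), C5(4μF, Q=12μC, V=3.00V)
Op 1: GROUND 2: Q2=0; energy lost=10.667
Op 2: CLOSE 1-3: Q_total=12.00, C_total=9.00, V=1.33; Q1=5.33, Q3=6.67; dissipated=6.400
Op 3: CLOSE 5-4: Q_total=32.00, C_total=10.00, V=3.20; Q5=12.80, Q4=19.20; dissipated=0.133
Final charges: Q1=5.33, Q2=0.00, Q3=6.67, Q4=19.20, Q5=12.80

Answer: 5.33 μC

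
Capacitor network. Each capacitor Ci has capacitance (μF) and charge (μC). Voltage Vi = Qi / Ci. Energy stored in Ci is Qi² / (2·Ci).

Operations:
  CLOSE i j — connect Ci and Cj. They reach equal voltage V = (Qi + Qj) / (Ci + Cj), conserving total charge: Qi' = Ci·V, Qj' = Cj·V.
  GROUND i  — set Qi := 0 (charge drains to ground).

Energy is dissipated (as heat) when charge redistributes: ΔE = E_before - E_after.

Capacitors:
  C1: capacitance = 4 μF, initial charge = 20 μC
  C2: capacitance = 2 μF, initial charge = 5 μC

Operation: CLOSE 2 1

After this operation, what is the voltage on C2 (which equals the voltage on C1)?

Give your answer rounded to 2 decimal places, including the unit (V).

Initial: C1(4μF, Q=20μC, V=5.00V), C2(2μF, Q=5μC, V=2.50V)
Op 1: CLOSE 2-1: Q_total=25.00, C_total=6.00, V=4.17; Q2=8.33, Q1=16.67; dissipated=4.167

Answer: 4.17 V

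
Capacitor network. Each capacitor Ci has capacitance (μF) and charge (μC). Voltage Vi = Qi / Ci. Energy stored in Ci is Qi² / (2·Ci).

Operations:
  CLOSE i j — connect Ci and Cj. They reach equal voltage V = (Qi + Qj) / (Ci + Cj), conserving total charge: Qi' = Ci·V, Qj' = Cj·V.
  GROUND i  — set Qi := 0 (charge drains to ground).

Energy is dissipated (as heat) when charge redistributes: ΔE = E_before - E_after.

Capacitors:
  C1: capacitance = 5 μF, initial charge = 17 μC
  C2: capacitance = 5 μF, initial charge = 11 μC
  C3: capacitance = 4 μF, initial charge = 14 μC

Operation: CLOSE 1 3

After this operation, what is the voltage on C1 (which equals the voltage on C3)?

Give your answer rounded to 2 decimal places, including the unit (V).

Answer: 3.44 V

Derivation:
Initial: C1(5μF, Q=17μC, V=3.40V), C2(5μF, Q=11μC, V=2.20V), C3(4μF, Q=14μC, V=3.50V)
Op 1: CLOSE 1-3: Q_total=31.00, C_total=9.00, V=3.44; Q1=17.22, Q3=13.78; dissipated=0.011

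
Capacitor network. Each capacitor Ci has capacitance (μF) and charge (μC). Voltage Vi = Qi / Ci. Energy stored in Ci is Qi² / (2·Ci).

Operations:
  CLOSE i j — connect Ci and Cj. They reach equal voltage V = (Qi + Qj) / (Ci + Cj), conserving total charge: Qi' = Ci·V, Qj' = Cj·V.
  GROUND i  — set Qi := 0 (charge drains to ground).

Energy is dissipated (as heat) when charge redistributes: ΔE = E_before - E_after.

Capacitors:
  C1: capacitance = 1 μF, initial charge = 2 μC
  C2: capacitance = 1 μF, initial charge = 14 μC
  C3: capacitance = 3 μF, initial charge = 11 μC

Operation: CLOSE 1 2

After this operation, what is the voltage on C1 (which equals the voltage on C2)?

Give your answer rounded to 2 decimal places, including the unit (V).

Answer: 8.00 V

Derivation:
Initial: C1(1μF, Q=2μC, V=2.00V), C2(1μF, Q=14μC, V=14.00V), C3(3μF, Q=11μC, V=3.67V)
Op 1: CLOSE 1-2: Q_total=16.00, C_total=2.00, V=8.00; Q1=8.00, Q2=8.00; dissipated=36.000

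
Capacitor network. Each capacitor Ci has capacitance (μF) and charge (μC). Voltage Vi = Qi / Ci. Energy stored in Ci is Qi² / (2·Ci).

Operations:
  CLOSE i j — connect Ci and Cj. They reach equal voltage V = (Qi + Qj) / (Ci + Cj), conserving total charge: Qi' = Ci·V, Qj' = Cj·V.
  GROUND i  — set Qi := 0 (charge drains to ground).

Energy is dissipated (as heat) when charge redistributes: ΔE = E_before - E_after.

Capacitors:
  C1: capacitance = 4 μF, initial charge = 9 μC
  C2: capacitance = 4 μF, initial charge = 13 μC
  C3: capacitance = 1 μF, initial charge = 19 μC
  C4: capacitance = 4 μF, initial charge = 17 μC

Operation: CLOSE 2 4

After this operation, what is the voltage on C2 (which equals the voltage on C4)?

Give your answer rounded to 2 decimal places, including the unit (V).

Answer: 3.75 V

Derivation:
Initial: C1(4μF, Q=9μC, V=2.25V), C2(4μF, Q=13μC, V=3.25V), C3(1μF, Q=19μC, V=19.00V), C4(4μF, Q=17μC, V=4.25V)
Op 1: CLOSE 2-4: Q_total=30.00, C_total=8.00, V=3.75; Q2=15.00, Q4=15.00; dissipated=1.000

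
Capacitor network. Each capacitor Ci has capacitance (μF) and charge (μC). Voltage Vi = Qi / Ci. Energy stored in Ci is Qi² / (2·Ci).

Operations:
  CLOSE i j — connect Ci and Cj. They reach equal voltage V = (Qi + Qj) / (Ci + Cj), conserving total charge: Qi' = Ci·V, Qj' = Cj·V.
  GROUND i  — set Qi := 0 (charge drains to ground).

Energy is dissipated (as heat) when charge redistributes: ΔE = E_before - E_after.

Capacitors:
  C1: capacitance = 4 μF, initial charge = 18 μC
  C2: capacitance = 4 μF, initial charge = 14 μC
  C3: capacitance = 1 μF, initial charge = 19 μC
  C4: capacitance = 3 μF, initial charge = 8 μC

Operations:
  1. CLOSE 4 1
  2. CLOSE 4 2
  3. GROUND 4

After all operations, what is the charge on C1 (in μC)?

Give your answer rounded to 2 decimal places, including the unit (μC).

Answer: 14.86 μC

Derivation:
Initial: C1(4μF, Q=18μC, V=4.50V), C2(4μF, Q=14μC, V=3.50V), C3(1μF, Q=19μC, V=19.00V), C4(3μF, Q=8μC, V=2.67V)
Op 1: CLOSE 4-1: Q_total=26.00, C_total=7.00, V=3.71; Q4=11.14, Q1=14.86; dissipated=2.881
Op 2: CLOSE 4-2: Q_total=25.14, C_total=7.00, V=3.59; Q4=10.78, Q2=14.37; dissipated=0.039
Op 3: GROUND 4: Q4=0; energy lost=19.352
Final charges: Q1=14.86, Q2=14.37, Q3=19.00, Q4=0.00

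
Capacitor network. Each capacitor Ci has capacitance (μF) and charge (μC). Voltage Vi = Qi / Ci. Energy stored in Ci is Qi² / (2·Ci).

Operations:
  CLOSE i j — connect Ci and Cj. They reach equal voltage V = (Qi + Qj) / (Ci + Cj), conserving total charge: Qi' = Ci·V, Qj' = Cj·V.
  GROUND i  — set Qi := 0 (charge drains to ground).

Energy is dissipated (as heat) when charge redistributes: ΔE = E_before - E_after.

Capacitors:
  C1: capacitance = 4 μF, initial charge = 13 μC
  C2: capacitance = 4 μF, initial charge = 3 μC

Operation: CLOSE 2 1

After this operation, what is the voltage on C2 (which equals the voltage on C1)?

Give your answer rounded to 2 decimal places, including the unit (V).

Answer: 2.00 V

Derivation:
Initial: C1(4μF, Q=13μC, V=3.25V), C2(4μF, Q=3μC, V=0.75V)
Op 1: CLOSE 2-1: Q_total=16.00, C_total=8.00, V=2.00; Q2=8.00, Q1=8.00; dissipated=6.250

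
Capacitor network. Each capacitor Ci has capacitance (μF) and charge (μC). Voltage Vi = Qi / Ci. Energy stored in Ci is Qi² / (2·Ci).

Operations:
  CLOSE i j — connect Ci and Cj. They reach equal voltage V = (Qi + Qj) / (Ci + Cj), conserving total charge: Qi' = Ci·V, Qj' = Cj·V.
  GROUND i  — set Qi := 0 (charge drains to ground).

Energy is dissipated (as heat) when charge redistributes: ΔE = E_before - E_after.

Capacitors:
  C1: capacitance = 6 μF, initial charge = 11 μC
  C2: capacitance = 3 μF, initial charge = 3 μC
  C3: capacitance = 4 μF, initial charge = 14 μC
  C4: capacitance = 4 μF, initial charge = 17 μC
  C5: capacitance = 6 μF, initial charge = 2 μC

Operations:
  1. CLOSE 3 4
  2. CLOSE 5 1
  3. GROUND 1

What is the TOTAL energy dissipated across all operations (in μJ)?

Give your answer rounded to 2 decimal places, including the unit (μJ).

Answer: 7.46 μJ

Derivation:
Initial: C1(6μF, Q=11μC, V=1.83V), C2(3μF, Q=3μC, V=1.00V), C3(4μF, Q=14μC, V=3.50V), C4(4μF, Q=17μC, V=4.25V), C5(6μF, Q=2μC, V=0.33V)
Op 1: CLOSE 3-4: Q_total=31.00, C_total=8.00, V=3.88; Q3=15.50, Q4=15.50; dissipated=0.562
Op 2: CLOSE 5-1: Q_total=13.00, C_total=12.00, V=1.08; Q5=6.50, Q1=6.50; dissipated=3.375
Op 3: GROUND 1: Q1=0; energy lost=3.521
Total dissipated: 7.458 μJ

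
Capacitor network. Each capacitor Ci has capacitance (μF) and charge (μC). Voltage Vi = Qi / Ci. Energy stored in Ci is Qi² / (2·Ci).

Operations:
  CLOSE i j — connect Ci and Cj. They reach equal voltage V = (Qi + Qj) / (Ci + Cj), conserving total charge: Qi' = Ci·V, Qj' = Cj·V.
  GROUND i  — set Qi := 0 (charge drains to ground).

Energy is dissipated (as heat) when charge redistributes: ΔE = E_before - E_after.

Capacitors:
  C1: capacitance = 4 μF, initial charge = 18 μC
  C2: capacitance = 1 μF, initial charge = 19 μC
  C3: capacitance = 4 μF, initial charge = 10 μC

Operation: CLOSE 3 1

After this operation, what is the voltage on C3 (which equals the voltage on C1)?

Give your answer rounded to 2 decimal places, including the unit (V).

Answer: 3.50 V

Derivation:
Initial: C1(4μF, Q=18μC, V=4.50V), C2(1μF, Q=19μC, V=19.00V), C3(4μF, Q=10μC, V=2.50V)
Op 1: CLOSE 3-1: Q_total=28.00, C_total=8.00, V=3.50; Q3=14.00, Q1=14.00; dissipated=4.000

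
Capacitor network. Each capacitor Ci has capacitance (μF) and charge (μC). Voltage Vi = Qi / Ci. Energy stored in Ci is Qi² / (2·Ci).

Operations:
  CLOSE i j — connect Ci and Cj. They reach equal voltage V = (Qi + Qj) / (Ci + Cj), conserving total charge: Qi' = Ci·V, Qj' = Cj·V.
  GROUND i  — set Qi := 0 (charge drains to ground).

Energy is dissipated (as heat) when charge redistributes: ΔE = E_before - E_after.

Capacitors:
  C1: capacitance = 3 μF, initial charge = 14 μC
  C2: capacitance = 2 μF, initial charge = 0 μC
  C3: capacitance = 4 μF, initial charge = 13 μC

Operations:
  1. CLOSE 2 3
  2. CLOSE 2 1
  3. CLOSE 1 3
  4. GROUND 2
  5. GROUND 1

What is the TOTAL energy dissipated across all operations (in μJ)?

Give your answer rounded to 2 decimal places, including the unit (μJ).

Answer: 38.00 μJ

Derivation:
Initial: C1(3μF, Q=14μC, V=4.67V), C2(2μF, Q=0μC, V=0.00V), C3(4μF, Q=13μC, V=3.25V)
Op 1: CLOSE 2-3: Q_total=13.00, C_total=6.00, V=2.17; Q2=4.33, Q3=8.67; dissipated=7.042
Op 2: CLOSE 2-1: Q_total=18.33, C_total=5.00, V=3.67; Q2=7.33, Q1=11.00; dissipated=3.750
Op 3: CLOSE 1-3: Q_total=19.67, C_total=7.00, V=2.81; Q1=8.43, Q3=11.24; dissipated=1.929
Op 4: GROUND 2: Q2=0; energy lost=13.444
Op 5: GROUND 1: Q1=0; energy lost=11.840
Total dissipated: 38.005 μJ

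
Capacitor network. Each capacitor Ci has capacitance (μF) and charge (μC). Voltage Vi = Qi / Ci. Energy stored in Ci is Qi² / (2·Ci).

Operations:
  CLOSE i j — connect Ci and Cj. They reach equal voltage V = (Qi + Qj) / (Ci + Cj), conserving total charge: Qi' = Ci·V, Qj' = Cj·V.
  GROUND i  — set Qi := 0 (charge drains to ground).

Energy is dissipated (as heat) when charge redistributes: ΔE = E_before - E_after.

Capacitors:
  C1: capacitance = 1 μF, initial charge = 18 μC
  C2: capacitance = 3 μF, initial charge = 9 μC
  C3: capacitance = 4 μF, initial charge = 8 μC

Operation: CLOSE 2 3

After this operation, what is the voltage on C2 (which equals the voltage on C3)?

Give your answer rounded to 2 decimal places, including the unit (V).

Answer: 2.43 V

Derivation:
Initial: C1(1μF, Q=18μC, V=18.00V), C2(3μF, Q=9μC, V=3.00V), C3(4μF, Q=8μC, V=2.00V)
Op 1: CLOSE 2-3: Q_total=17.00, C_total=7.00, V=2.43; Q2=7.29, Q3=9.71; dissipated=0.857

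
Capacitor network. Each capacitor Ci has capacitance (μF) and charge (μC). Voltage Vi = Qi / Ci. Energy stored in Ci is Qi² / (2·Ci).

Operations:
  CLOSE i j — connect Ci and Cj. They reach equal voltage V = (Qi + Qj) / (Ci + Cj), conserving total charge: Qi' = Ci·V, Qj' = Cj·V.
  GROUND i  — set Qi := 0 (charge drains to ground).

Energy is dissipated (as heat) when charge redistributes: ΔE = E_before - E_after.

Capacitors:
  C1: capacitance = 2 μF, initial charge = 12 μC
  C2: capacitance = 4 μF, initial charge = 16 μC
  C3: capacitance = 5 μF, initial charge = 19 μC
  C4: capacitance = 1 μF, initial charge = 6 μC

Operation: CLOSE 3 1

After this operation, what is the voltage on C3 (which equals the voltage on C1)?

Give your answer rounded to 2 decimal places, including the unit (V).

Answer: 4.43 V

Derivation:
Initial: C1(2μF, Q=12μC, V=6.00V), C2(4μF, Q=16μC, V=4.00V), C3(5μF, Q=19μC, V=3.80V), C4(1μF, Q=6μC, V=6.00V)
Op 1: CLOSE 3-1: Q_total=31.00, C_total=7.00, V=4.43; Q3=22.14, Q1=8.86; dissipated=3.457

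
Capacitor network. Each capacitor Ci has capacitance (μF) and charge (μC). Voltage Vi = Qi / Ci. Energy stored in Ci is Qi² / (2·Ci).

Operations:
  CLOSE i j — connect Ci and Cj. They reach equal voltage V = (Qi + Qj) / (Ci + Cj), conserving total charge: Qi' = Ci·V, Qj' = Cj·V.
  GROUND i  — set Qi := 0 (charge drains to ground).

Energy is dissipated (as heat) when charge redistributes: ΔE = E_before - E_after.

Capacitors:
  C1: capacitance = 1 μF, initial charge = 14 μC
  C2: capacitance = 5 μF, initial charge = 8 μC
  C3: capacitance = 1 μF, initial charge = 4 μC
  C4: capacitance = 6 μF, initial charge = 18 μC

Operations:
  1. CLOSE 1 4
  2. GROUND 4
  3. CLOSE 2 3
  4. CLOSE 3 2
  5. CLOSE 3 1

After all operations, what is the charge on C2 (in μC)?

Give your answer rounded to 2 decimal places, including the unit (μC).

Initial: C1(1μF, Q=14μC, V=14.00V), C2(5μF, Q=8μC, V=1.60V), C3(1μF, Q=4μC, V=4.00V), C4(6μF, Q=18μC, V=3.00V)
Op 1: CLOSE 1-4: Q_total=32.00, C_total=7.00, V=4.57; Q1=4.57, Q4=27.43; dissipated=51.857
Op 2: GROUND 4: Q4=0; energy lost=62.694
Op 3: CLOSE 2-3: Q_total=12.00, C_total=6.00, V=2.00; Q2=10.00, Q3=2.00; dissipated=2.400
Op 4: CLOSE 3-2: Q_total=12.00, C_total=6.00, V=2.00; Q3=2.00, Q2=10.00; dissipated=0.000
Op 5: CLOSE 3-1: Q_total=6.57, C_total=2.00, V=3.29; Q3=3.29, Q1=3.29; dissipated=1.653
Final charges: Q1=3.29, Q2=10.00, Q3=3.29, Q4=0.00

Answer: 10.00 μC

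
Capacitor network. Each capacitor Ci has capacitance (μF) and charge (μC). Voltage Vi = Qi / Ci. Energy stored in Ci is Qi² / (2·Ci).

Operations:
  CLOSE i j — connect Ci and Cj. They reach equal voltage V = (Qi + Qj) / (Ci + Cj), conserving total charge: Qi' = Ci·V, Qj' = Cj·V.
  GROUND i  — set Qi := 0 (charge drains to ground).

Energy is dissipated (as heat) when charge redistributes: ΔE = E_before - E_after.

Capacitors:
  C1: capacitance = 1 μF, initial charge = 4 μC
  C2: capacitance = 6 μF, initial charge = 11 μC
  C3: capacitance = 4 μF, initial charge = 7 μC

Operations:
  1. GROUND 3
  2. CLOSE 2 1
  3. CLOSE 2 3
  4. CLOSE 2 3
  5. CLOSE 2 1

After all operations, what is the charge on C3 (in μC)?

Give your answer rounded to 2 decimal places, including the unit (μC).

Answer: 5.14 μC

Derivation:
Initial: C1(1μF, Q=4μC, V=4.00V), C2(6μF, Q=11μC, V=1.83V), C3(4μF, Q=7μC, V=1.75V)
Op 1: GROUND 3: Q3=0; energy lost=6.125
Op 2: CLOSE 2-1: Q_total=15.00, C_total=7.00, V=2.14; Q2=12.86, Q1=2.14; dissipated=2.012
Op 3: CLOSE 2-3: Q_total=12.86, C_total=10.00, V=1.29; Q2=7.71, Q3=5.14; dissipated=5.510
Op 4: CLOSE 2-3: Q_total=12.86, C_total=10.00, V=1.29; Q2=7.71, Q3=5.14; dissipated=0.000
Op 5: CLOSE 2-1: Q_total=9.86, C_total=7.00, V=1.41; Q2=8.45, Q1=1.41; dissipated=0.315
Final charges: Q1=1.41, Q2=8.45, Q3=5.14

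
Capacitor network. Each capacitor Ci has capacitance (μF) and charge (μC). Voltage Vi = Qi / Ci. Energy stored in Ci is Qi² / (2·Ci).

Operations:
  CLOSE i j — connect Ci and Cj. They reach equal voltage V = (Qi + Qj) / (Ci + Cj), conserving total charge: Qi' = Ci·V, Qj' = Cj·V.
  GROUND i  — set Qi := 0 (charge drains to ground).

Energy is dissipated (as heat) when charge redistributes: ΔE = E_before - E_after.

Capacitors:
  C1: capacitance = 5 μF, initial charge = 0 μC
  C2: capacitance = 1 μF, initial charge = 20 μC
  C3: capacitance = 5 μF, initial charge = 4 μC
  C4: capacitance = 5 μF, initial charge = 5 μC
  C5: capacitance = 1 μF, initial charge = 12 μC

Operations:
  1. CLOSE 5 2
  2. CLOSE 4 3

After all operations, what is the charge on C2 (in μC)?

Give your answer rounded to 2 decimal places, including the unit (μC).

Initial: C1(5μF, Q=0μC, V=0.00V), C2(1μF, Q=20μC, V=20.00V), C3(5μF, Q=4μC, V=0.80V), C4(5μF, Q=5μC, V=1.00V), C5(1μF, Q=12μC, V=12.00V)
Op 1: CLOSE 5-2: Q_total=32.00, C_total=2.00, V=16.00; Q5=16.00, Q2=16.00; dissipated=16.000
Op 2: CLOSE 4-3: Q_total=9.00, C_total=10.00, V=0.90; Q4=4.50, Q3=4.50; dissipated=0.050
Final charges: Q1=0.00, Q2=16.00, Q3=4.50, Q4=4.50, Q5=16.00

Answer: 16.00 μC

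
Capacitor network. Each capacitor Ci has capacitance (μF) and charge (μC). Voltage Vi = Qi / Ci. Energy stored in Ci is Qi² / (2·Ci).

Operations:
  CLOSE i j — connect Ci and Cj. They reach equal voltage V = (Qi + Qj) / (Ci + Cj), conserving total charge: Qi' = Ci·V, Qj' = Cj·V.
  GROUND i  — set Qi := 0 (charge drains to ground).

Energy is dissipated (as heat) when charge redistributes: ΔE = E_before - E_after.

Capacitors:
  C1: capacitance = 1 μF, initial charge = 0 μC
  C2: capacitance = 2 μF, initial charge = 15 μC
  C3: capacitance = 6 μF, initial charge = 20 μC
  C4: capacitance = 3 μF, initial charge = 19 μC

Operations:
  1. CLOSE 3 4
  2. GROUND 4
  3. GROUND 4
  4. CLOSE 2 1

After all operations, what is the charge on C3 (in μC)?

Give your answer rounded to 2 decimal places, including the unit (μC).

Initial: C1(1μF, Q=0μC, V=0.00V), C2(2μF, Q=15μC, V=7.50V), C3(6μF, Q=20μC, V=3.33V), C4(3μF, Q=19μC, V=6.33V)
Op 1: CLOSE 3-4: Q_total=39.00, C_total=9.00, V=4.33; Q3=26.00, Q4=13.00; dissipated=9.000
Op 2: GROUND 4: Q4=0; energy lost=28.167
Op 3: GROUND 4: Q4=0; energy lost=0.000
Op 4: CLOSE 2-1: Q_total=15.00, C_total=3.00, V=5.00; Q2=10.00, Q1=5.00; dissipated=18.750
Final charges: Q1=5.00, Q2=10.00, Q3=26.00, Q4=0.00

Answer: 26.00 μC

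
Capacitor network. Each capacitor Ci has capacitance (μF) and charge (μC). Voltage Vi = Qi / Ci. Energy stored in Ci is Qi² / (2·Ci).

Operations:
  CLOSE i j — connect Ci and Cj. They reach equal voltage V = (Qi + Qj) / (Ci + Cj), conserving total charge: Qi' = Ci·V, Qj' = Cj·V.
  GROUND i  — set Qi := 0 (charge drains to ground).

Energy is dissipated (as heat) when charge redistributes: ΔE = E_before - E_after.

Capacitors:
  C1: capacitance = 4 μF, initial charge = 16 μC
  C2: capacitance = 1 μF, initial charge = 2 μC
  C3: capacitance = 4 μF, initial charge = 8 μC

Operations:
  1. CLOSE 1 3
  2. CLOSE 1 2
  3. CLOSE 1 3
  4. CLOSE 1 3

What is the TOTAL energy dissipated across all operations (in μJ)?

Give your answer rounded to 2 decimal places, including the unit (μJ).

Initial: C1(4μF, Q=16μC, V=4.00V), C2(1μF, Q=2μC, V=2.00V), C3(4μF, Q=8μC, V=2.00V)
Op 1: CLOSE 1-3: Q_total=24.00, C_total=8.00, V=3.00; Q1=12.00, Q3=12.00; dissipated=4.000
Op 2: CLOSE 1-2: Q_total=14.00, C_total=5.00, V=2.80; Q1=11.20, Q2=2.80; dissipated=0.400
Op 3: CLOSE 1-3: Q_total=23.20, C_total=8.00, V=2.90; Q1=11.60, Q3=11.60; dissipated=0.040
Op 4: CLOSE 1-3: Q_total=23.20, C_total=8.00, V=2.90; Q1=11.60, Q3=11.60; dissipated=0.000
Total dissipated: 4.440 μJ

Answer: 4.44 μJ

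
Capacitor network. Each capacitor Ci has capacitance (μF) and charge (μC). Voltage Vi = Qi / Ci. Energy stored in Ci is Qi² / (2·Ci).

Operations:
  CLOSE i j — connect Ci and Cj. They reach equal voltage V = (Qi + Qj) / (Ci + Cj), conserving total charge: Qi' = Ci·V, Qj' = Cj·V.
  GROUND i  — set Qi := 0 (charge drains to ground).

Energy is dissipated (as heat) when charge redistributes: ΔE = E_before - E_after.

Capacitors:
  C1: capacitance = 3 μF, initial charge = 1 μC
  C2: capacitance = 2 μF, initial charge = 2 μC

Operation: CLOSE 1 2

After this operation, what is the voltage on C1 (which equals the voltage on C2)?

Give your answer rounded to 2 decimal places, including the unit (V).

Answer: 0.60 V

Derivation:
Initial: C1(3μF, Q=1μC, V=0.33V), C2(2μF, Q=2μC, V=1.00V)
Op 1: CLOSE 1-2: Q_total=3.00, C_total=5.00, V=0.60; Q1=1.80, Q2=1.20; dissipated=0.267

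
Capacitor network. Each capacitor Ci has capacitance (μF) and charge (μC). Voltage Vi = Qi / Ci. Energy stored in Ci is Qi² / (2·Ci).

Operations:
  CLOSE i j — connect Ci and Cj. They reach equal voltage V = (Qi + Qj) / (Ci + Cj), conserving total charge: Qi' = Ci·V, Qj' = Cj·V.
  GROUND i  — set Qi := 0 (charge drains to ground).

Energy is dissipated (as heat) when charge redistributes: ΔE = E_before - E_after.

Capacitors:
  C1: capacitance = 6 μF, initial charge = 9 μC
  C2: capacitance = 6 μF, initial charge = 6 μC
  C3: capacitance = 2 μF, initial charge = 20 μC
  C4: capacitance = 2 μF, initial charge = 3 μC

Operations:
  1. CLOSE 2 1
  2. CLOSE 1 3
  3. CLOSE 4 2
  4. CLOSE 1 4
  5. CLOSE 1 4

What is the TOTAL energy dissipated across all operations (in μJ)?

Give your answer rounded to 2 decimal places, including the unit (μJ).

Answer: 61.23 μJ

Derivation:
Initial: C1(6μF, Q=9μC, V=1.50V), C2(6μF, Q=6μC, V=1.00V), C3(2μF, Q=20μC, V=10.00V), C4(2μF, Q=3μC, V=1.50V)
Op 1: CLOSE 2-1: Q_total=15.00, C_total=12.00, V=1.25; Q2=7.50, Q1=7.50; dissipated=0.375
Op 2: CLOSE 1-3: Q_total=27.50, C_total=8.00, V=3.44; Q1=20.62, Q3=6.88; dissipated=57.422
Op 3: CLOSE 4-2: Q_total=10.50, C_total=8.00, V=1.31; Q4=2.62, Q2=7.88; dissipated=0.047
Op 4: CLOSE 1-4: Q_total=23.25, C_total=8.00, V=2.91; Q1=17.44, Q4=5.81; dissipated=3.387
Op 5: CLOSE 1-4: Q_total=23.25, C_total=8.00, V=2.91; Q1=17.44, Q4=5.81; dissipated=0.000
Total dissipated: 61.230 μJ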